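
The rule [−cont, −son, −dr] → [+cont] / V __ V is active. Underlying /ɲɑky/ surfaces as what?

[ɲɑxy]

The only segment in the rule's environment that also matches [−cont, −son, −dr] is /k/. Applying [+continuant] turns the voiceless velar stop into /x/ (voiceless velar fricative), giving [ɲɑxy].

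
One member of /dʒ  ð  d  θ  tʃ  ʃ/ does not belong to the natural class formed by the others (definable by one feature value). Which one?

d

/tʃ, ð, ʃ, dʒ, θ/ are all [+distributed], but /d/ (voiced alveolar stop) is [-distributed]. No other single segment can be removed to leave a set sharing one feature value that the removed segment lacks, so /d/ is the odd one out.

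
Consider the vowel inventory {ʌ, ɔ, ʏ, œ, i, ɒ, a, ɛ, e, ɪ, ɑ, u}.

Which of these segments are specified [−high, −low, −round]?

ʌ, ɛ, e

Eliminate segments failing any feature: /ɔ, œ/ are [+round]; /ʏ, i, ɪ, u/ are [+high]; /ɒ, a, ɑ/ are [+low]. The remaining /ʌ, ɛ, e/ satisfy [−high], [−low], [−round].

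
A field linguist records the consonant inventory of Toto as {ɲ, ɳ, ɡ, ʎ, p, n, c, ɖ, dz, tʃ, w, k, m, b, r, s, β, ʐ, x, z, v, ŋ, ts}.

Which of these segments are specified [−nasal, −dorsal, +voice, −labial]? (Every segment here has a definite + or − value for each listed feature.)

ɖ, dz, r, ʐ, z

Eliminate segments failing any feature: /ɲ, ɳ, n, m, ŋ/ are [+nasal]; /ɡ, ʎ, c, w, k, x/ are [+dorsal]; /p, tʃ, s, ts/ are [−voice]; /b, β, v/ are [+labial]. The remaining /ɖ, dz, r, ʐ, z/ satisfy [−nasal], [−dorsal], [+voice], [−labial].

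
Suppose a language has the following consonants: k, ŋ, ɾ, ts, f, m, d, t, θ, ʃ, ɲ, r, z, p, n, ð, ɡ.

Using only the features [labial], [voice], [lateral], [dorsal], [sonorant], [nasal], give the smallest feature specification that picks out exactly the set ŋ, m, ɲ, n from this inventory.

[+nasal]

Every target segment is [+nasal] and no other inventory member is, so one feature is enough.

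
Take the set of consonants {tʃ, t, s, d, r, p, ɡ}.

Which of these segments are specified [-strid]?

The feature [strident] marks segments high-amplitude, high-frequency frication (the sibilants). In this inventory /t, d, r, p, ɡ/ lack that property, so they are [-strident]; /tʃ, s/ are [+strident].

t, d, r, p, ɡ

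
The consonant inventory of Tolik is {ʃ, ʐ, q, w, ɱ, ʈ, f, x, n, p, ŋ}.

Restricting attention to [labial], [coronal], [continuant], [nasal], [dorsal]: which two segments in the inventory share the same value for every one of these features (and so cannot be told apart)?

ʐ, ʃ

/ʐ/ (voiced retroflex fricative) and /ʃ/ (voiceless postalveolar fricative) are both [-labial], [+coronal], [+continuant], [-nasal], [-dorsal], so none of the listed features separates them. (They do differ in [voice] and [distributed], which are not among the given features.) Every other pair in the inventory differs on at least one listed feature.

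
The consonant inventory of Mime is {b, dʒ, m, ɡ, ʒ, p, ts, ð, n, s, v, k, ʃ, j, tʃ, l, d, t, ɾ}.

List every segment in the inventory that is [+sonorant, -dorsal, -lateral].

m, n, ɾ

Among the inventory, the [+sonorant] segments are /m, n, j, l, ɾ/.
Among these, [-dorsal] gives /m, n, l, ɾ/.
Of those, [-lateral] leaves /m, n, ɾ/.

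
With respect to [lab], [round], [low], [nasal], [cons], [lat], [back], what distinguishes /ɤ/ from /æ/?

/ɤ/ is the mid back unrounded tense vowel and /æ/ is the low front unrounded vowel. Both are [−labial], [−round], [−nasal], [−consonantal], [−lateral]. /ɤ/ is [−low] while /æ/ is [+low]; /ɤ/ is [+back] while /æ/ is [−back], so the distinguishing features are [low], [back].

[low], [back]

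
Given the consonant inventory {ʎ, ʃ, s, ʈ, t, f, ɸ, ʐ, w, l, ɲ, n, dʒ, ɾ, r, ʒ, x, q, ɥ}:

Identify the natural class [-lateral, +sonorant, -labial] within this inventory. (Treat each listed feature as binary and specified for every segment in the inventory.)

ɲ, n, ɾ, r

Among the inventory, the [-lateral] segments are /ʃ, s, ʈ, t, f, ɸ, ʐ, w, ɲ, n, dʒ, ɾ, r, ʒ, x, q, ɥ/.
Intersecting with [+sonorant] gives /w, ɲ, n, ɾ, r, ɥ/.
Intersecting with [-labial] leaves /ɲ, n, ɾ, r/.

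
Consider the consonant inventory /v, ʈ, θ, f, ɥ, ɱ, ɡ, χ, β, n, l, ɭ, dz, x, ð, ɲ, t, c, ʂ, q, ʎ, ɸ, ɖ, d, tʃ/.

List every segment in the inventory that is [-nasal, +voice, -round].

The [-nasal] segments are /v, ʈ, θ, f, ɥ, ɡ, χ, β, l, ɭ, dz, x, ð, t, c, ʂ, q, ʎ, ɸ, ɖ, d, tʃ/.
Then [+voice] gives /v, ɥ, ɡ, β, l, ɭ, dz, ð, ʎ, ɖ, d/.
Then [-round] leaves /v, ɡ, β, l, ɭ, dz, ð, ʎ, ɖ, d/.

v, ɡ, β, l, ɭ, dz, ð, ʎ, ɖ, d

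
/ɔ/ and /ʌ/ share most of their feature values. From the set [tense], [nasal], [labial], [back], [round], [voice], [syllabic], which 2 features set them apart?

/ɔ/ (mid back rounded lax vowel) and /ʌ/ (mid back unrounded lax vowel) agree on [−tense], [−nasal], [+back], [+voice], [+syllabic]. They differ on [labial] (/ɔ/ [+], /ʌ/ [−]), [round] (/ɔ/ [+], /ʌ/ [−]).

[labial], [round]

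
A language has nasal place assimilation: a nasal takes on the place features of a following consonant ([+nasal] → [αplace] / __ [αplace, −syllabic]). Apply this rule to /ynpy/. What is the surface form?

The only nasal preceding a consonant is /n/ before /p/. /p/ is [+labial], so /n/ → /m/, giving [ympy].

[ympy]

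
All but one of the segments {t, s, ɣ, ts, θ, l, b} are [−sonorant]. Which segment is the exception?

l

/s, t, ɣ, θ, ts, b/ are all [−sonorant]; /l/ (alveolar lateral approximant) is [+sonorant].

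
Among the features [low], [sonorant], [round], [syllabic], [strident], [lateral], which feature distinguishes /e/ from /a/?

[low]

/e/ is the mid front unrounded tense vowel and /a/ is the low unrounded vowel. Both are [+sonorant], [-round], [+syllabic], [-strident], [-lateral]. /e/ is [-low] while /a/ is [+low], so the distinguishing feature is [low].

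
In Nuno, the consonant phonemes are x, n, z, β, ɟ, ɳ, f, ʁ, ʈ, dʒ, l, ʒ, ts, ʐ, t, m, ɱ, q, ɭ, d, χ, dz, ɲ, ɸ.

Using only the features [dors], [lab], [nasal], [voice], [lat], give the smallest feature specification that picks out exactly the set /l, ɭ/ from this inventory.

Every target segment is [+lateral] and no other inventory member is, so one feature is enough.

[+lat]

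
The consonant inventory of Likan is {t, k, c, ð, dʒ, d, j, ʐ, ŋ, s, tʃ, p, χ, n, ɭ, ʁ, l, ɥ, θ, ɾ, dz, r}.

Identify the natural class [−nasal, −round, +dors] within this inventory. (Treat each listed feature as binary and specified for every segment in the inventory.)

Eliminate segments failing any feature: /t, ð, dʒ, d, ʐ, s, tʃ, p, ɭ, l, θ, ɾ, dz, r/ are [−dorsal]; /ŋ, n/ are [+nasal]; /ɥ/ is [+round]. The remaining /k, c, j, χ, ʁ/ satisfy [−nasal], [−round], [+dorsal].

k, c, j, χ, ʁ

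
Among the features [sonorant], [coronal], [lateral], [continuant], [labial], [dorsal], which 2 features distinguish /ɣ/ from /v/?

The two segments share [−sonorant], [−coronal], [−lateral], [+continuant]. The only features from the list on which they differ: /ɣ/ is [−labial] while /v/ is [+labial]; /ɣ/ is [+dorsal] while /v/ is [−dorsal].

[labial], [dorsal]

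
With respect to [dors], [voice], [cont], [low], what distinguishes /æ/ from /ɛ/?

[low]

The two segments share [+dorsal], [+voice], [+continuant]. The only feature from the list on which they differ: /æ/ is [+low] while /ɛ/ is [−low].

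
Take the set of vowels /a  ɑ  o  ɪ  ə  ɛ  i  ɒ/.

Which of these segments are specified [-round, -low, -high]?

Checking each segment against [-round], [-low], [-high]: /ə/ (mid central vowel (schwa)), /ɛ/ (mid front unrounded lax vowel) satisfy every feature; every other segment in the inventory fails at least one.

ə, ɛ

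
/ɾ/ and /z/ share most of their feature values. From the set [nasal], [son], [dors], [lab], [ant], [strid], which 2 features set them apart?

[sonorant], [strident]

/ɾ/ is the alveolar tap and /z/ is the voiced alveolar fricative. Both are [−nasal], [−dorsal], [−labial], [+anterior]. /ɾ/ is [+sonorant] while /z/ is [−sonorant]; /ɾ/ is [−strident] while /z/ is [+strident], so the distinguishing features are [sonorant], [strident].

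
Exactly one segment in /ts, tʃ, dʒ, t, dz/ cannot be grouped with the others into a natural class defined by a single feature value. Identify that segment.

The remaining segments after removing /t/ share [+delayed release]; /t/ (voiceless alveolar stop) is [−delayed release]. For every other candidate removal, the leftover set fails to share any single feature value that the removed segment lacks.

t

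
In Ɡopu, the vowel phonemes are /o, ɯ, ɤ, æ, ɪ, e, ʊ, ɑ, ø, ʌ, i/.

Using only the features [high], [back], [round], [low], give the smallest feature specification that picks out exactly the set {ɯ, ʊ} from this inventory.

/ɯ, ʊ/ are all [+high], [+back], and no other segment in the inventory matches both values. Dropping any one of them over-generates: [+back] alone would also admit /o, ɤ, ɑ, ʌ/; [+high] alone would also admit /ɪ, i/. No other single listed feature picks out exactly this set either, so fewer than two features will not do.

[+high, +back]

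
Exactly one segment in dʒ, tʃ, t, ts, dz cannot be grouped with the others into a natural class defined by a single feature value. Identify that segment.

/dʒ, tʃ, dz, ts/ are all [+delayed release], but /t/ (voiceless alveolar stop) is [−delayed release]. No other single segment can be removed to leave a set sharing one feature value that the removed segment lacks, so /t/ is the odd one out.

t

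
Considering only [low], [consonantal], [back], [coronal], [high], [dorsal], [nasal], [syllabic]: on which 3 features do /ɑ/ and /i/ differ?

[high], [low], [back]

The two segments share [-consonantal], [-coronal], [+dorsal], [-nasal], [+syllabic]. The only features from the list on which they differ: /ɑ/ is [-high] while /i/ is [+high]; /ɑ/ is [+low] while /i/ is [-low]; /ɑ/ is [+back] while /i/ is [-back].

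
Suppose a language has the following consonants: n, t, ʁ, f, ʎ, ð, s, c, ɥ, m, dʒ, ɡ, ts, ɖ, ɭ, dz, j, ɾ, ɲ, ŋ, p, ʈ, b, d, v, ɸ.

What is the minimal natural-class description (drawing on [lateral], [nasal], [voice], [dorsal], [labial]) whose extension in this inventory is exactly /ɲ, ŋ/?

[+nasal, +dorsal]

The class [+nasal], [+dorsal] has exactly /ɲ, ŋ/ as its extension in this inventory. No smaller conjunction from the listed features achieves this: [+dorsal] alone would also admit /ʁ, ʎ, c, ɥ, …/; [+nasal] alone would also admit /n, m/; and checking the remaining single features turns up none with this extension.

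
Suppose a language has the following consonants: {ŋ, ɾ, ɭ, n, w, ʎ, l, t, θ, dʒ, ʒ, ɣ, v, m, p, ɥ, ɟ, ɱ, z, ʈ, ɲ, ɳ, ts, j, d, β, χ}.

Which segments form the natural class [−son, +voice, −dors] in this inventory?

Checking each segment against [−sonorant], [+voice], [−dorsal]: /dʒ/ (voiced postalveolar affricate), /ʒ/ (voiced postalveolar fricative), /v/ (voiced labiodental fricative), /z/ (voiced alveolar fricative), /d/ (voiced alveolar stop), /β/ (voiced bilabial fricative) satisfy every feature; every other segment in the inventory fails at least one.

dʒ, ʒ, v, z, d, β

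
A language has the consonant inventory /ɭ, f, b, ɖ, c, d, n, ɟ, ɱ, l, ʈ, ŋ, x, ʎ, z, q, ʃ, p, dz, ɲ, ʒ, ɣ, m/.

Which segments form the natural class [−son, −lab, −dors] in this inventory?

ɖ, d, ʈ, z, ʃ, dz, ʒ

First, the [−sonorant] segments are /f, b, ɖ, c, d, ɟ, ʈ, x, z, q, ʃ, p, dz, ʒ, ɣ/.
Then [−labial] gives /ɖ, c, d, ɟ, ʈ, x, z, q, ʃ, dz, ʒ, ɣ/.
Of those, [−dorsal] leaves /ɖ, d, ʈ, z, ʃ, dz, ʒ/.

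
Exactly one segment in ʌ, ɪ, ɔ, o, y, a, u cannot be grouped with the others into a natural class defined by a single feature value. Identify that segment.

a

[low] groups all but one: /u, ʌ, y, ɪ, o, ɔ/ share [−low] while /a/ (low unrounded vowel) alone is [+low]. Removing any other segment would not leave a single-feature class that excludes it.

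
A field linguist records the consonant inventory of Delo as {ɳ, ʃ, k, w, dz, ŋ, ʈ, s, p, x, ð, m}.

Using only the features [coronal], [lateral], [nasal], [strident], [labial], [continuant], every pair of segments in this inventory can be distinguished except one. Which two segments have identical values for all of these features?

/s/ (voiceless alveolar fricative) and /ʃ/ (voiceless postalveolar fricative) are both [+coronal], [−lateral], [−nasal], [+strident], [−labial], [+continuant], so none of the listed features separates them. (They do differ in [anterior] and [distributed], which are not among the given features.) Every other pair in the inventory differs on at least one listed feature.

s, ʃ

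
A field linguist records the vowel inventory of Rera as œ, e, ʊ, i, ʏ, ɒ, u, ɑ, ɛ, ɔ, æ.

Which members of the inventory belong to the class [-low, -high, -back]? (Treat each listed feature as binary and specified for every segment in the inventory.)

Checking each segment against [-low], [-high], [-back]: /œ/ (mid front rounded lax vowel), /e/ (mid front unrounded tense vowel), /ɛ/ (mid front unrounded lax vowel) satisfy every feature; every other segment in the inventory fails at least one.

œ, e, ɛ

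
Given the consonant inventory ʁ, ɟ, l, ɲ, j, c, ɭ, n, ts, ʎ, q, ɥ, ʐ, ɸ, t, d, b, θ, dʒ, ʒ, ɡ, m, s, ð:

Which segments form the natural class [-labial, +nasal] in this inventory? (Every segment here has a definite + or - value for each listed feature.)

ɲ, n

Checking each segment against [-labial], [+nasal]: /ɲ/ (palatal nasal), /n/ (alveolar nasal) satisfy every feature; every other segment in the inventory fails at least one.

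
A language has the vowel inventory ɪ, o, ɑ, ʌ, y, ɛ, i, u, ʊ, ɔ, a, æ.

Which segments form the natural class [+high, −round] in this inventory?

Checking each segment against [+high], [−round]: /ɪ/ (high front unrounded lax vowel), /i/ (high front unrounded tense vowel) satisfy every feature; every other segment in the inventory fails at least one.

ɪ, i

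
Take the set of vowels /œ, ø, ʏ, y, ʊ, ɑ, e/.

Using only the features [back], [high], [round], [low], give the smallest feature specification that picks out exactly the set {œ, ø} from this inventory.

/œ, ø/ are all [−high], [+round], and no other segment in the inventory matches both values. Dropping any one of them over-generates: [+round] alone would also admit /ʏ, y, ʊ/; [−high] alone would also admit /ɑ, e/. No other single listed feature picks out exactly this set either, so fewer than two features will not do.

[−high, +round]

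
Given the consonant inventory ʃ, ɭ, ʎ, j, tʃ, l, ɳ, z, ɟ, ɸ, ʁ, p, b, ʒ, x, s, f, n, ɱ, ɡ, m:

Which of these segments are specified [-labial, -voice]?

First, the [-labial] segments are /ʃ, ɭ, ʎ, j, tʃ, l, ɳ, z, ɟ, ʁ, ʒ, x, s, n, ɡ/.
Intersecting with [-voice] leaves /ʃ, tʃ, x, s/.

ʃ, tʃ, x, s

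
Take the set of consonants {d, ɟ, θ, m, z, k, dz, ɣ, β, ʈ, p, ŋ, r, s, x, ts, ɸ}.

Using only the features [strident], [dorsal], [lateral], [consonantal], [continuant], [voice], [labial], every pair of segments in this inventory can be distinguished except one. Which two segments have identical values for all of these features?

/ɟ/ (voiced palatal stop) and /ŋ/ (velar nasal) are both [-strident], [+dorsal], [-lateral], [+consonantal], [-continuant], [+voice], [-labial], so none of the listed features separates them. (They do differ in [sonorant], [nasal] and [back], which are not among the given features.) Every other pair in the inventory differs on at least one listed feature.

ɟ, ŋ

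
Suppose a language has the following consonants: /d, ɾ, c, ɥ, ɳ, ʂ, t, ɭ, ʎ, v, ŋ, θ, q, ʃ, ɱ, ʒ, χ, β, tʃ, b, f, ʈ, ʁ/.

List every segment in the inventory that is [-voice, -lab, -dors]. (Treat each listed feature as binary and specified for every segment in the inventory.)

Checking each segment against [-voice], [-labial], [-dorsal]: /ʂ/ (voiceless retroflex fricative), /t/ (voiceless alveolar stop), /θ/ (voiceless dental fricative), /ʃ/ (voiceless postalveolar fricative), /tʃ/ (voiceless postalveolar affricate), /ʈ/ (voiceless retroflex stop) satisfy every feature; every other segment in the inventory fails at least one.

ʂ, t, θ, ʃ, tʃ, ʈ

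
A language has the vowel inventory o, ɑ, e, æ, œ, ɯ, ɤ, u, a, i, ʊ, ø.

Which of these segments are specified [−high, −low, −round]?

e, ɤ

Checking each segment against [−high], [−low], [−round]: /e/ (mid front unrounded tense vowel), /ɤ/ (mid back unrounded tense vowel) satisfy every feature; every other segment in the inventory fails at least one.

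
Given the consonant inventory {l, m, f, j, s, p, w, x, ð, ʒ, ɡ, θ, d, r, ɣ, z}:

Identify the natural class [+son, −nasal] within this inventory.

The [+sonorant] segments are /l, m, j, w, r/.
Among these, [−nasal] leaves /l, j, w, r/.

l, j, w, r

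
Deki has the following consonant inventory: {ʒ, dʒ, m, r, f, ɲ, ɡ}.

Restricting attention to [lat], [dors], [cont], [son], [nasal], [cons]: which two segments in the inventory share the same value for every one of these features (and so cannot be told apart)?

ʒ, f

/ʒ/ (voiced postalveolar fricative) and /f/ (voiceless labiodental fricative) are both [-lateral], [-dorsal], [+continuant], [-sonorant], [-nasal], [+consonantal], so none of the listed features separates them. (They do differ in [voice], [labial] and [coronal], which are not among the given features.) Every other pair in the inventory differs on at least one listed feature.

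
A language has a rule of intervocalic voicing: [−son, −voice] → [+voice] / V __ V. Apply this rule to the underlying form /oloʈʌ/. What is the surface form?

[oloɖʌ]

The only segment in the rule's environment that also matches [−son, −voice] is /ʈ/. Applying [+voice] turns the voiceless retroflex stop into /ɖ/ (voiced retroflex stop), giving [oloɖʌ].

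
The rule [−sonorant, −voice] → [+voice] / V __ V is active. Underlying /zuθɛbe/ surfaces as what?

/θ/ satisfies [−sonorant, −voice] and sits in V __ V. The [+voice] counterpart of the voiceless dental fricative is /ð/. Other segments in /zuθɛbe/ either fail the structural description or are not in the environment, so the surface form is [zuðɛbe].

[zuðɛbe]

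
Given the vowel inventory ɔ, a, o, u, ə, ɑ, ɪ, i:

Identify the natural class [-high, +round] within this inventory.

The [-high] segments are /ɔ, a, o, ə, ɑ/.
Intersecting with [+round] leaves /ɔ, o/.

ɔ, o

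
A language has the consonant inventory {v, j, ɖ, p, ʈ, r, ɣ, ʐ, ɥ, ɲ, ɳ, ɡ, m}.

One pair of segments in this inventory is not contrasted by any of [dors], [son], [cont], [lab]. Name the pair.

ʈ, ɖ

/ʈ/ (voiceless retroflex stop) and /ɖ/ (voiced retroflex stop) are both [-dorsal], [-sonorant], [-continuant], [-labial], so none of the listed features separates them. (They do differ in [voice], which is not among the given features.) Every other pair in the inventory differs on at least one listed feature.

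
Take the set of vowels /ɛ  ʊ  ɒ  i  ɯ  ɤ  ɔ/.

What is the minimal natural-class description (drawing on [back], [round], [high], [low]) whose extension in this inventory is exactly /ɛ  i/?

[−back]

The target set is precisely the extension of [−back] in this inventory.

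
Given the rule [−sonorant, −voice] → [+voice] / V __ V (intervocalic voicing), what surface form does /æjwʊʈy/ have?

[æjwʊɖy]

Only /ʈ/ occurs between two vowels (/ʊ/ __ /y/) and matches the structural description. It is a voiceless retroflex stop, so [−sonorant, −voice] holds; changing it to [+voice] with all other features held fixed yields /ɖ/ (voiced retroflex stop). No other segment meets both the structural description and the environment, so the output is [æjwʊɖy].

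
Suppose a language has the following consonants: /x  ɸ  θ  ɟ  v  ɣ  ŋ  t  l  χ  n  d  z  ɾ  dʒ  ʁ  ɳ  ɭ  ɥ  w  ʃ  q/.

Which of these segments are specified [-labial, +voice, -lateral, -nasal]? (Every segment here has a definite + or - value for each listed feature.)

ɟ, ɣ, d, z, ɾ, dʒ, ʁ

Eliminate segments failing any feature: /x, θ, t, χ, ʃ, q/ are [-voice]; /ɸ, v, ɥ, w/ are [+labial]; /ŋ, n, ɳ/ are [+nasal]; /l, ɭ/ are [+lateral]. The remaining /ɟ, ɣ, d, z, ɾ, dʒ, ʁ/ satisfy [-labial], [+voice], [-lateral], [-nasal].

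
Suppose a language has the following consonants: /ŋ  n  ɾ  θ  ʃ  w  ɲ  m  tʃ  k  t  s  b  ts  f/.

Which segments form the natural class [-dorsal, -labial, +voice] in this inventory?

n, ɾ

The [-dorsal] segments are /n, ɾ, θ, ʃ, m, tʃ, t, s, b, ts, f/.
Then [-labial] gives /n, ɾ, θ, ʃ, tʃ, t, s, ts/.
Then [+voice] leaves /n, ɾ/.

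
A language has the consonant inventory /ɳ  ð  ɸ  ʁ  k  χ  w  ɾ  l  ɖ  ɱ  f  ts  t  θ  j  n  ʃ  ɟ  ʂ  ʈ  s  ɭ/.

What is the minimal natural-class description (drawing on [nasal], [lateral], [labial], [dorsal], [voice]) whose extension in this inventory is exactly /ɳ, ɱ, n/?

The target set is precisely the extension of [+nasal] in this inventory.

[+nasal]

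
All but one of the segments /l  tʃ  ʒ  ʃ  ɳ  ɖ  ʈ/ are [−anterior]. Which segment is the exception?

l

/ʒ, ʈ, tʃ, ɳ, ɖ, ʃ/ are all [−anterior]; /l/ (alveolar lateral approximant) is [+anterior].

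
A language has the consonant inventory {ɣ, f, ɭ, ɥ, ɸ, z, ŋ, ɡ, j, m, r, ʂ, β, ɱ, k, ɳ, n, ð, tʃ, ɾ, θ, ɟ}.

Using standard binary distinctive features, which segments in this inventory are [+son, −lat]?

ɥ, ŋ, j, m, r, ɱ, ɳ, n, ɾ

Checking each segment against [+sonorant], [−lateral]: /ɥ/ (labial-palatal glide), /ŋ/ (velar nasal), /j/ (palatal glide), /m/ (bilabial nasal), /r/ (alveolar trill), /ɱ/ (labiodental nasal), among others, satisfy every feature; every other segment in the inventory fails at least one.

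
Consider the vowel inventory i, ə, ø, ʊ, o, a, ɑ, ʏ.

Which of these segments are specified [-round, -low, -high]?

The [-round] segments are /i, ə, a, ɑ/.
Then [-low] gives /i, ə/.
Within that set, [-high] leaves /ə/.

ə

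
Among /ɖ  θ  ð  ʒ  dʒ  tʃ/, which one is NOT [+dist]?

ɖ

/ð, θ, ʒ, tʃ, dʒ/ are all [+distributed]; /ɖ/ (voiced retroflex stop) is [−distributed].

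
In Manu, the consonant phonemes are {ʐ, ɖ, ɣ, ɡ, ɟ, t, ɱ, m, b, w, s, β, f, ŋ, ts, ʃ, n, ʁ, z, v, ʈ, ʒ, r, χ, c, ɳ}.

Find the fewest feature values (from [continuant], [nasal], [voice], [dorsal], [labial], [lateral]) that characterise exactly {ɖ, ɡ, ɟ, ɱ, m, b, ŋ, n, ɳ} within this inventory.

Every target segment is [+voice], [-continuant]; each remaining inventory member fails at least one of these. Each conjunct is needed — [-continuant] alone would also admit /t, ts, ʈ, c/; [+voice] alone would also admit /ʐ, ɣ, w, β, …/ — and no other single listed feature has exactly this extension, so two is the minimum.

[+voice, -continuant]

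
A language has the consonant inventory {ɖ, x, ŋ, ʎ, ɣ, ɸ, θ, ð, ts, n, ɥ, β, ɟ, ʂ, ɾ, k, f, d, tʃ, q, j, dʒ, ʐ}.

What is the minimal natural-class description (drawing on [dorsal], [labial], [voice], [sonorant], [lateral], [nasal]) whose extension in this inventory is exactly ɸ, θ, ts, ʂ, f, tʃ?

Every target segment is [−voice], [−dorsal]; each remaining inventory member fails at least one of these. Each conjunct is needed — [−dorsal] alone would also admit /ɖ, ð, n, β, …/; [−voice] alone would also admit /x, k, q/ — and no other single listed feature has exactly this extension, so two is the minimum.

[−voice, −dorsal]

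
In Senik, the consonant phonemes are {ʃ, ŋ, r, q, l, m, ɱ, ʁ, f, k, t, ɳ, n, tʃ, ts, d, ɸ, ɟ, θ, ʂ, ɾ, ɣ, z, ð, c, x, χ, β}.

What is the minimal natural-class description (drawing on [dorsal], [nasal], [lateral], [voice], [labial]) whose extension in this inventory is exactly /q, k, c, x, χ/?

[−voice, +dorsal]

Every target segment is [−voice], [+dorsal]; each remaining inventory member fails at least one of these. Each conjunct is needed — [+dorsal] alone would also admit /ŋ, ʁ, ɟ, ɣ/; [−voice] alone would also admit /ʃ, f, t, tʃ, …/ — and no other single listed feature has exactly this extension, so two is the minimum.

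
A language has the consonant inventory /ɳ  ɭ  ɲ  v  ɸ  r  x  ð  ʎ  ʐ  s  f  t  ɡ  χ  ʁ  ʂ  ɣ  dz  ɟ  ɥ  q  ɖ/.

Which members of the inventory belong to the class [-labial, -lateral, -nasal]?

Eliminate segments failing any feature: /ɳ, ɲ/ are [+nasal]; /ɭ, ʎ/ are [+lateral]; /v, ɸ, f, ɥ/ are [+labial]. The remaining /r, x, ð, ʐ, s, t, ɡ, χ, ʁ, ʂ, ɣ, dz, ɟ, q, ɖ/ satisfy [-labial], [-lateral], [-nasal].

r, x, ð, ʐ, s, t, ɡ, χ, ʁ, ʂ, ɣ, dz, ɟ, q, ɖ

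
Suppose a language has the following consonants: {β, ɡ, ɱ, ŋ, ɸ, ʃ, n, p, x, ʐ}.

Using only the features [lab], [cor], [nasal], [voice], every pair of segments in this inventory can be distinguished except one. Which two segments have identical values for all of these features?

ɸ, p

On the given features, /ɸ/ and /p/ have an identical profile: [+labial], [-coronal], [-nasal], [-voice]. No other two segments in the inventory coincide on all 4 features. (They do differ in [continuant], which is not among the given features.)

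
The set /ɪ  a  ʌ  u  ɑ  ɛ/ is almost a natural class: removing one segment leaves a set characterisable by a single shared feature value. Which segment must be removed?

u

/ɛ, a, ɪ, ʌ, ɑ/ are all [-round], but /u/ (high back rounded tense vowel) is [+round]. No other single segment can be removed to leave a set sharing one feature value that the removed segment lacks, so /u/ is the odd one out.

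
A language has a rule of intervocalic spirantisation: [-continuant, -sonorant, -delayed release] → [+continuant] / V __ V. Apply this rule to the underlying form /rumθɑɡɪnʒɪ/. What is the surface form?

The only segment in the rule's environment that also matches [-continuant, -sonorant, -delayed release] is /ɡ/. Applying [+continuant] turns the voiced velar stop into /ɣ/ (voiced velar fricative), giving [rumθɑɣɪnʒɪ].

[rumθɑɣɪnʒɪ]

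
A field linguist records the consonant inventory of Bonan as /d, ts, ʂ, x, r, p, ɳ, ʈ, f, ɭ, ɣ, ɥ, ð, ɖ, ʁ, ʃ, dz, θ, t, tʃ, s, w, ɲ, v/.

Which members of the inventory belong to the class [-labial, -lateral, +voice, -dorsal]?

d, r, ɳ, ð, ɖ, dz

Eliminate segments failing any feature: /ts, ʂ, x, ʈ, ʃ, θ, t, tʃ, s/ are [-voice]; /p, f, ɥ, w, v/ are [+labial]; /ɭ/ is [+lateral]; /ɣ, ʁ, ɲ/ are [+dorsal]. The remaining /d, r, ɳ, ð, ɖ, dz/ satisfy [-labial], [-lateral], [+voice], [-dorsal].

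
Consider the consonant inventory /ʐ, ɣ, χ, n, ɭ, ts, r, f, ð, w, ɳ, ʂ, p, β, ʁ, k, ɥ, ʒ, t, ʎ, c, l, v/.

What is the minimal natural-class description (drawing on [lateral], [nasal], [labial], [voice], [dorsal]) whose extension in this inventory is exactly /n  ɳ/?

[+nasal]

The target set is precisely the extension of [+nasal] in this inventory.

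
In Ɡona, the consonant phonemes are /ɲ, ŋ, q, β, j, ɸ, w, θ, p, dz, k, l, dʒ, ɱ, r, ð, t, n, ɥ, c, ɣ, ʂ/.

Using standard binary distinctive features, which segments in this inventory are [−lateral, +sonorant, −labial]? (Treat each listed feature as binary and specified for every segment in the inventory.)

ɲ, ŋ, j, r, n

Checking each segment against [−lateral], [+sonorant], [−labial]: /ɲ/ (palatal nasal), /ŋ/ (velar nasal), /j/ (palatal glide), /r/ (alveolar trill), /n/ (alveolar nasal) satisfy every feature; every other segment in the inventory fails at least one.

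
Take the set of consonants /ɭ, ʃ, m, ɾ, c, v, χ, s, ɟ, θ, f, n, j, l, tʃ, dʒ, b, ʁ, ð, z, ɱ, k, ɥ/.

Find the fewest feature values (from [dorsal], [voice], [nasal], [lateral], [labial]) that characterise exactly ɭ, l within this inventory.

/ɭ, l/ are exactly the [+lateral] segments in the inventory, so a single feature suffices.

[+lateral]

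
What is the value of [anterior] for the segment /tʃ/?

/tʃ/ is the voiceless postalveolar affricate. The feature [anterior] marks segments coronal articulated at or in front of the alveolar ridge; /tʃ/ lacks this property, so it is [-anterior].

[-anterior]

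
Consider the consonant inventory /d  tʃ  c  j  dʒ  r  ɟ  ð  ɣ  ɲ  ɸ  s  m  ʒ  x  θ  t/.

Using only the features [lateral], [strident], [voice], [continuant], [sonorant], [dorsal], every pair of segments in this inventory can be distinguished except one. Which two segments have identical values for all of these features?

/θ/ (voiceless dental fricative) and /ɸ/ (voiceless bilabial fricative) are both [−lateral], [−strident], [−voice], [+continuant], [−sonorant], [−dorsal], so none of the listed features separates them. (They do differ in [labial] and [coronal], which are not among the given features.) Every other pair in the inventory differs on at least one listed feature.

θ, ɸ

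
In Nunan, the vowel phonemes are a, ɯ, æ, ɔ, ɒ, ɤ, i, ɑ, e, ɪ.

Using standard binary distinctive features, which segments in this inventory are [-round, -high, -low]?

Eliminate segments failing any feature: /a, æ, ɑ/ are [+low]; /ɯ, i, ɪ/ are [+high]; /ɔ, ɒ/ are [+round]. The remaining /ɤ, e/ satisfy [-round], [-high], [-low].

ɤ, e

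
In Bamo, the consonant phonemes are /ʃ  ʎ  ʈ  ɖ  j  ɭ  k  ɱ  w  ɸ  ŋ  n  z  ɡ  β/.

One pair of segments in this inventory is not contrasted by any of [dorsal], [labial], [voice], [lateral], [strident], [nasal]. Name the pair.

/j/ (palatal glide) and /ɡ/ (voiced velar stop) are both [+dorsal], [−labial], [+voice], [−lateral], [−strident], [−nasal], so none of the listed features separates them. (They do differ in [sonorant], [continuant] and [back], which are not among the given features.) Every other pair in the inventory differs on at least one listed feature.

j, ɡ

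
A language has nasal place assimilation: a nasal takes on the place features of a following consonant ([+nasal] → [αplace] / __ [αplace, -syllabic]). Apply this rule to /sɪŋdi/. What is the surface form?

/ŋ/ sits before the [+coronal] consonant /d/, so it takes on [+coronal] and surfaces as /n/. The rest of the form is unaffected: [sɪndi].

[sɪndi]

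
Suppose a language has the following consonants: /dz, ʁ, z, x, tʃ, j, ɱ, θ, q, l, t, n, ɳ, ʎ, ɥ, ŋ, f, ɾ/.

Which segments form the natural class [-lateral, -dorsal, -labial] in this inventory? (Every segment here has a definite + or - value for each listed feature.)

Eliminate segments failing any feature: /ʁ, x, j, q, ɥ, ŋ/ are [+dorsal]; /ɱ, f/ are [+labial]; /l, ʎ/ are [+lateral]. The remaining /dz, z, tʃ, θ, t, n, ɳ, ɾ/ satisfy [-lateral], [-dorsal], [-labial].

dz, z, tʃ, θ, t, n, ɳ, ɾ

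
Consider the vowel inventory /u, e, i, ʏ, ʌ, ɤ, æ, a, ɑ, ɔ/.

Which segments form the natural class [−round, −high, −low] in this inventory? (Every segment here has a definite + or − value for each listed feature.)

e, ʌ, ɤ

Eliminate segments failing any feature: /u, ʏ, ɔ/ are [+round]; /i/ is [+high]; /æ, a, ɑ/ are [+low]. The remaining /e, ʌ, ɤ/ satisfy [−round], [−high], [−low].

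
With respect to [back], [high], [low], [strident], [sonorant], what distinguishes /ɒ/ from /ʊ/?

/ɒ/ (low back rounded vowel) and /ʊ/ (high back rounded lax vowel) agree on [+back], [-strident], [+sonorant]. They differ on [high] (/ɒ/ [-], /ʊ/ [+]), [low] (/ɒ/ [+], /ʊ/ [-]).

[high], [low]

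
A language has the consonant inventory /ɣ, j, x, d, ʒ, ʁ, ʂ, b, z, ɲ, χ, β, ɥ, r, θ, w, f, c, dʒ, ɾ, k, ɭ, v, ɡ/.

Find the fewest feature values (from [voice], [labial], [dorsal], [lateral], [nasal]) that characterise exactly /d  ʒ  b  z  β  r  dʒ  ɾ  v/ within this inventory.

The class [+voice], [−lateral], [−dorsal] has exactly /d, ʒ, b, z, β, r, dʒ, ɾ, v/ as its extension in this inventory. No smaller conjunction from the listed features achieves this: [−lateral, −dorsal] alone would also admit /ʂ, θ, f/; [+voice, −dorsal] alone would also admit /ɭ/; [+voice, −lateral] alone would also admit /ɣ, j, ʁ, ɲ, …/; and checking the remaining two-feature bundles turns up none with this extension.

[+voice, −lateral, −dorsal]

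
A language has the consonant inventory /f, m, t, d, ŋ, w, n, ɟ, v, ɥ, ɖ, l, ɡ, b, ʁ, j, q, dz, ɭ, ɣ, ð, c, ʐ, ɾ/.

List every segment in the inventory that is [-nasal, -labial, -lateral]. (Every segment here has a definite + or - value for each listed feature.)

t, d, ɟ, ɖ, ɡ, ʁ, j, q, dz, ɣ, ð, c, ʐ, ɾ

Among the inventory, the [-nasal] segments are /f, t, d, w, ɟ, v, ɥ, ɖ, l, ɡ, b, ʁ, j, q, dz, ɭ, ɣ, ð, c, ʐ, ɾ/.
Within that set, [-labial] gives /t, d, ɟ, ɖ, l, ɡ, ʁ, j, q, dz, ɭ, ɣ, ð, c, ʐ, ɾ/.
Among these, [-lateral] leaves /t, d, ɟ, ɖ, ɡ, ʁ, j, q, dz, ɣ, ð, c, ʐ, ɾ/.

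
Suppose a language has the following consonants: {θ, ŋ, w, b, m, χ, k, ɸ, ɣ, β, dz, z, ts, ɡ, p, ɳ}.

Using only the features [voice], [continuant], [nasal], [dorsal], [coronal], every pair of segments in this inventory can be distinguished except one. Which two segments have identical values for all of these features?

w, ɣ

On the given features, /w/ and /ɣ/ have an identical profile: [+voice], [+continuant], [−nasal], [+dorsal], [−coronal]. No other two segments in the inventory coincide on all 5 features. (They do differ in [sonorant], [labial] and [round], which are not among the given features.)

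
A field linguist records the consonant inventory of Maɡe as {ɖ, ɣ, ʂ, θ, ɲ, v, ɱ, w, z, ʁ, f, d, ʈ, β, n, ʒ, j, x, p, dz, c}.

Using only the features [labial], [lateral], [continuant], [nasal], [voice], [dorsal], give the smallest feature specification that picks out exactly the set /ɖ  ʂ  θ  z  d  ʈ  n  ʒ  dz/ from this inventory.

/ɖ, ʂ, θ, z, d, ʈ, n, ʒ, dz/ are all [−labial], [−dorsal], and no other segment in the inventory matches both values. Dropping any one of them over-generates: [−dorsal] alone would also admit /v, ɱ, f, β, …/; [−labial] alone would also admit /ɣ, ɲ, ʁ, j, …/. No other single listed feature picks out exactly this set either, so fewer than two features will not do.

[−labial, −dorsal]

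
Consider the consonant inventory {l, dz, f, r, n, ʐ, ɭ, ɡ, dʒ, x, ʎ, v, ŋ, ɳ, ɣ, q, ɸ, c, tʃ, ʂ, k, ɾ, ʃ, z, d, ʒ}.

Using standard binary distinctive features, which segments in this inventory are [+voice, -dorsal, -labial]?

l, dz, r, n, ʐ, ɭ, dʒ, ɳ, ɾ, z, d, ʒ

The [+voice] segments are /l, dz, r, n, ʐ, ɭ, ɡ, dʒ, ʎ, v, ŋ, ɳ, ɣ, ɾ, z, d, ʒ/.
Of those, [-dorsal] gives /l, dz, r, n, ʐ, ɭ, dʒ, v, ɳ, ɾ, z, d, ʒ/.
Within that set, [-labial] leaves /l, dz, r, n, ʐ, ɭ, dʒ, ɳ, ɾ, z, d, ʒ/.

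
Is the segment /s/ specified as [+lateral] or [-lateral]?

[-lateral]

As the voiceless alveolar fricative, /s/ is [-lateral].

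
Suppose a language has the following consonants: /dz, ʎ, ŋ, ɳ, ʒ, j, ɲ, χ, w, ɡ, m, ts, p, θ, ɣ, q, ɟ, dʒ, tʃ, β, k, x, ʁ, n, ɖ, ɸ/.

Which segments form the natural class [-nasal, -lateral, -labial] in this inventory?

Among the inventory, the [-nasal] segments are /dz, ʎ, ʒ, j, χ, w, ɡ, ts, p, θ, ɣ, q, ɟ, dʒ, tʃ, β, k, x, ʁ, ɖ, ɸ/.
Among these, [-lateral] gives /dz, ʒ, j, χ, w, ɡ, ts, p, θ, ɣ, q, ɟ, dʒ, tʃ, β, k, x, ʁ, ɖ, ɸ/.
Of those, [-labial] leaves /dz, ʒ, j, χ, ɡ, ts, θ, ɣ, q, ɟ, dʒ, tʃ, k, x, ʁ, ɖ/.

dz, ʒ, j, χ, ɡ, ts, θ, ɣ, q, ɟ, dʒ, tʃ, k, x, ʁ, ɖ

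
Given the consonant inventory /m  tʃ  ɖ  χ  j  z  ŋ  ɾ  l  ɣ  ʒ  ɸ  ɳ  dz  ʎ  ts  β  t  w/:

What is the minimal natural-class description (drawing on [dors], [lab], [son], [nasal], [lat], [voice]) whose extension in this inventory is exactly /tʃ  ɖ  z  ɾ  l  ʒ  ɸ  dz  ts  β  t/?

Every target segment is [−nasal], [−dorsal]; each remaining inventory member fails at least one of these. Each conjunct is needed — [−dorsal] alone would also admit /m, ɳ/; [−nasal] alone would also admit /χ, j, ɣ, ʎ, …/ — and no other single listed feature has exactly this extension, so two is the minimum.

[−nasal, −dors]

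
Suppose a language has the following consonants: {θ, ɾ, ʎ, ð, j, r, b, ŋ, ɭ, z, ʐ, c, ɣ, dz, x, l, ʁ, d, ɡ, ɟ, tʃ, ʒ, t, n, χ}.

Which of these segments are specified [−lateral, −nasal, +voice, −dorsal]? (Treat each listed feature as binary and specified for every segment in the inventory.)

The [−lateral] segments are /θ, ɾ, ð, j, r, b, ŋ, z, ʐ, c, ɣ, dz, x, ʁ, d, ɡ, ɟ, tʃ, ʒ, t, n, χ/.
Within that set, [−nasal] gives /θ, ɾ, ð, j, r, b, z, ʐ, c, ɣ, dz, x, ʁ, d, ɡ, ɟ, tʃ, ʒ, t, χ/.
Of those, [+voice] gives /ɾ, ð, j, r, b, z, ʐ, ɣ, dz, ʁ, d, ɡ, ɟ, ʒ/.
Among these, [−dorsal] leaves /ɾ, ð, r, b, z, ʐ, dz, d, ʒ/.

ɾ, ð, r, b, z, ʐ, dz, d, ʒ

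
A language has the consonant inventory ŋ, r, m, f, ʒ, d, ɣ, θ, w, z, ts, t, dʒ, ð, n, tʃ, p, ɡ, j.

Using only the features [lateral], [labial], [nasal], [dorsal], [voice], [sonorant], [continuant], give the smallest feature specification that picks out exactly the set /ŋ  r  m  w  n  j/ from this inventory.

Every target segment is [+sonorant] and no other inventory member is, so one feature is enough.

[+sonorant]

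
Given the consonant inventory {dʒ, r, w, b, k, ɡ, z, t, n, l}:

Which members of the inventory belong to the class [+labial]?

w, b

The [+labial] segments here are /w, b/; the remaining /dʒ, r, k, ɡ, z, t, n, l/ are [−labial].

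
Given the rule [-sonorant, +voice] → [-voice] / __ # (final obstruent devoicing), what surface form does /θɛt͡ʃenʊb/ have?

Only the final segment /b/ is both word-final and matches the structural description. It is a voiced bilabial stop, so [-sonorant, +voice] holds; changing it to [-voice] with all other features held fixed yields /p/ (voiceless bilabial stop). No other segment meets both the structural description and the environment, so the output is [θɛt͡ʃenʊp].

[θɛt͡ʃenʊp]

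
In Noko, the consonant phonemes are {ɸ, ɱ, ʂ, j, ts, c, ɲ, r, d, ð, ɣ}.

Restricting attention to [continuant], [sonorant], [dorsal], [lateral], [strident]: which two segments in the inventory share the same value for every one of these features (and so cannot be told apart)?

ð, ɸ

/ð/ (voiced dental fricative) and /ɸ/ (voiceless bilabial fricative) are both [+continuant], [−sonorant], [−dorsal], [−lateral], [−strident], so none of the listed features separates them. (They do differ in [voice], [labial] and [coronal], which are not among the given features.) Every other pair in the inventory differs on at least one listed feature.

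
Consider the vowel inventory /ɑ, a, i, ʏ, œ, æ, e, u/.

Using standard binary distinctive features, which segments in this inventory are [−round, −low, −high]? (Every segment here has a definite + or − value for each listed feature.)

e

Checking each segment against [−round], [−low], [−high]: /e/ (mid front unrounded tense vowel) satisfies every feature; every other segment in the inventory fails at least one.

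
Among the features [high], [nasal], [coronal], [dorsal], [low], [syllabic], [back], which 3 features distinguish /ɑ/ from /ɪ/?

[high], [low], [back]

/ɑ/ is the low back unrounded vowel and /ɪ/ is the high front unrounded lax vowel. Both are [-nasal], [-coronal], [+dorsal], [+syllabic]. /ɑ/ is [-high] while /ɪ/ is [+high]; /ɑ/ is [+low] while /ɪ/ is [-low]; /ɑ/ is [+back] while /ɪ/ is [-back], so the distinguishing features are [high], [low], [back].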